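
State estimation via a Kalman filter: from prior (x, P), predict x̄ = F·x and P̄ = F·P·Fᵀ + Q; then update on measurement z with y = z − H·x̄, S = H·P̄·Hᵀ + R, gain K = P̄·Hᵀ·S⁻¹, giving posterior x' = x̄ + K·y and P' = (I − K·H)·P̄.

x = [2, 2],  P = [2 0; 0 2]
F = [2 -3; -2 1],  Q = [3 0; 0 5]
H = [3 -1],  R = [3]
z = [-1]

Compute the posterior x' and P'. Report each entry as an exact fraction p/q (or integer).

x̄ = F·x = [-2, -2]
P̄ = F·P·Fᵀ + Q = [29 -14; -14 15]
y = z − H·x̄ = [3]
S = H·P̄·Hᵀ + R = [363]
K = P̄·Hᵀ·S⁻¹ = [101/363; -19/121]
x' = x̄ + K·y = [-141/121, -299/121]
P' = (I − K·H)·P̄ = [326/363 225/121; 225/121 732/121]

x' = [-141/121, -299/121]
P' = [326/363 225/121; 225/121 732/121]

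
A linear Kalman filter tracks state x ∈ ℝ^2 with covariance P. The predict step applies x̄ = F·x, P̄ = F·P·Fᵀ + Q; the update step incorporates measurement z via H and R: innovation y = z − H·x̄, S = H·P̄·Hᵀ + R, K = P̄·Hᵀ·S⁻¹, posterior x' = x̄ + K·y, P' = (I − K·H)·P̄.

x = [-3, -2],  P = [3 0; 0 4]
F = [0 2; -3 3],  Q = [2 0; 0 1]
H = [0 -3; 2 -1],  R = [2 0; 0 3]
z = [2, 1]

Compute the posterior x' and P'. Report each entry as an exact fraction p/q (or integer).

x̄ = F·x = [-4, 3]
P̄ = F·P·Fᵀ + Q = [18 24; 24 64]
y = z − H·x̄ = [11, 12]
S = H·P̄·Hᵀ + R = [578 48; 48 43]
K = P̄·Hᵀ·S⁻¹ = [-1836/11275 5196/11275; -3744/11275 -16/11275]
x' = x̄ + K·y = [-2944/11275, -7551/11275]
P' = (I − K·H)·P̄ = [8406/11275 1224/11275; 1224/11275 2496/11275]

x' = [-2944/11275, -7551/11275]
P' = [8406/11275 1224/11275; 1224/11275 2496/11275]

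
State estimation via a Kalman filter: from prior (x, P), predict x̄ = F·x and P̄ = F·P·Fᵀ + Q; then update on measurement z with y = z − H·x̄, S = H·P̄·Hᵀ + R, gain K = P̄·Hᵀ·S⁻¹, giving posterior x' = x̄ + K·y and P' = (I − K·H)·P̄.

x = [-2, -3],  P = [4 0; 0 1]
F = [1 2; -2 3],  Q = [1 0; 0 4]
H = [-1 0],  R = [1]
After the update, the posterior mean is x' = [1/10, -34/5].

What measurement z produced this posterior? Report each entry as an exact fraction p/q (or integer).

z = [-1]

x̄ = F·x = [-8, -5]
P̄ = F·P·Fᵀ + Q = [9 -2; -2 29]
S = H·P̄·Hᵀ + R = [10]
K = P̄·Hᵀ·S⁻¹ = [-9/10; 1/5]
x' − x̄ = [81/10, -9/5] = K·y
y = (KᵀK)⁻¹·Kᵀ·(x' − x̄) = [-9]
z = y + H·x̄ = [-9] + [8] = [-1]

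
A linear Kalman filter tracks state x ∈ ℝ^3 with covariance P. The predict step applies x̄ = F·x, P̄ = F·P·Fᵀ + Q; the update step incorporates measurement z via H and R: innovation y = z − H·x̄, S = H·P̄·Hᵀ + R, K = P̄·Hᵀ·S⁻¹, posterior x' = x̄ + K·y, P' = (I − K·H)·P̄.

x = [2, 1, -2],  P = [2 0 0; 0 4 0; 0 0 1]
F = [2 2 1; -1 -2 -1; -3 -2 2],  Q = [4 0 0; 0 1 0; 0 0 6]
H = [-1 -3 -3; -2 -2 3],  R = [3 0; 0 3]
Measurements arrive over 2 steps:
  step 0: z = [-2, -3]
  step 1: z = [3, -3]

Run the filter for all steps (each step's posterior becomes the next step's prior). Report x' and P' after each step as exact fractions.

step 0: x̄ = F·x = [4, -2, -12]
step 0: P̄ = F·P·Fᵀ + Q = [29 -21 -26; -21 20 20; -26 20 44]
step 0: y = z − H·x̄ = [-40, 37]
step 0: S = H·P̄·Hᵀ + R = [686 -524; -524 499]
step 0: K = P̄·Hᵀ·S⁻¹ = [3316/33869 -2898/33869; -16913/67738 -4672/33869; -3689/33869 5900/33869]
step 0: x' = x̄ + K·y = [-9490/3079, 8878/3079, -3688/3079]
step 0: P' = (I − K·H)·P̄ = [338397/33869 -203289/33869 87174/33869; -203289/33869 259701/67738 -53631/33869; 87174/33869 -53631/33869 28262/33869]
step 1: x̄ = F·x = [-4912/3079, -4578/3079, 3338/3079]
step 1: P̄ = F·P·Fᵀ + Q = [49508/3079 -4702/3079 -43678/3079; -4702/3079 66598/33869 46193/33869; -43678/3079 46193/33869 824729/33869]
step 1: y = z − H·x̄ = [605/3079, -38231/3079]
step 1: S = H·P̄·Hᵀ + R = [6306532/33869 -7927526/33869; -7927526/33869 14766316/33869]
step 1: K = P̄·Hᵀ·S⁻¹ = [-3040711/24833079 -5714210/24833079; -614213/5518462 -289079/5518462; -73619797/446995422 30832211/223497711]
step 1: x' = x̄ + K·y = [30737333/24833079, -2368194/2759231, -295538089/446995422]
step 1: P' = (I − K·H)·P̄ = [9361184/2759231 -5033049/2759231 20254600/24833079; -5033049/2759231 3290817/2759231 -2612055/5518462; 20254600/24833079 -2612055/5518462 81834326/223497711]

step 0: x' = [-9490/3079, 8878/3079, -3688/3079], P' = [338397/33869 -203289/33869 87174/33869; -203289/33869 259701/67738 -53631/33869; 87174/33869 -53631/33869 28262/33869]
step 1: x' = [30737333/24833079, -2368194/2759231, -295538089/446995422], P' = [9361184/2759231 -5033049/2759231 20254600/24833079; -5033049/2759231 3290817/2759231 -2612055/5518462; 20254600/24833079 -2612055/5518462 81834326/223497711]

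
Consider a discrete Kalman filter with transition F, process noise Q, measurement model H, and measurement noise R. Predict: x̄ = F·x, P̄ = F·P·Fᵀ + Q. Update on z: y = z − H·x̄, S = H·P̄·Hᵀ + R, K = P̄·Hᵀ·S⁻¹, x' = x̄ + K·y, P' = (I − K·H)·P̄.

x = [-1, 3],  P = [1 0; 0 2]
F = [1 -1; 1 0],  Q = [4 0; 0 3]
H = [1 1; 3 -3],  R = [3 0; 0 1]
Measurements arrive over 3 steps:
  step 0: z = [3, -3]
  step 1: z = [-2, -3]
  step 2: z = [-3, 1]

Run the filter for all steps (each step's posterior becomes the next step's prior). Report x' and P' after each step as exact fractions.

step 0: x̄ = F·x = [-4, -1]
step 0: P̄ = F·P·Fᵀ + Q = [7 1; 1 4]
step 0: y = z − H·x̄ = [8, 6]
step 0: S = H·P̄·Hᵀ + R = [16 9; 9 82]
step 0: K = P̄·Hᵀ·S⁻¹ = [494/1231 216/1231; 491/1231 -189/1231]
step 0: x' = x̄ + K·y = [324/1231, 1563/1231]
step 0: P' = (I − K·H)·P̄ = [777/1231 705/1231; 705/1231 768/1231]
step 1: x̄ = F·x = [-1239/1231, 324/1231]
step 1: P̄ = F·P·Fᵀ + Q = [5059/1231 72/1231; 72/1231 4470/1231]
step 1: y = z − H·x̄ = [-1547/1231, 996/1231]
step 1: S = H·P̄·Hᵀ + R = [13366/1231 1767/1231; 1767/1231 85696/1231]
step 1: K = P̄·Hᵀ·S⁻¹ = [335719/927937 155079/927937; 335130/927937 -149778/927937]
step 1: x' = x̄ + K·y = [-1230392/927937, -298110/927937]
step 1: P' = (I − K·H)·P̄ = [529425/927937 477732/927937; 477732/927937 527658/927937]
step 2: x̄ = F·x = [-932282/927937, -1230392/927937]
step 2: P̄ = F·P·Fᵀ + Q = [3813367/927937 51693/927937; 51693/927937 3313236/927937]
step 2: y = z − H·x̄ = [-621137/927937, 33607/927937]
step 2: S = H·P̄·Hᵀ + R = [10013800/927937 1500393/927937; 1500393/927937 64136890/927937]
step 2: K = P̄·Hᵀ·S⁻¹ = [248897242/689705023 115532460/689705023; 248397111/689705023 -111031281/689705023]
step 2: x' = x̄ + K·y = [-855355660/689705023, -1084801670/689705023]
step 2: P' = (I − K·H)·P̄ = [392601273/689705023 354090453/689705023; 354090453/689705023 391100880/689705023]

step 0: x' = [324/1231, 1563/1231], P' = [777/1231 705/1231; 705/1231 768/1231]
step 1: x' = [-1230392/927937, -298110/927937], P' = [529425/927937 477732/927937; 477732/927937 527658/927937]
step 2: x' = [-855355660/689705023, -1084801670/689705023], P' = [392601273/689705023 354090453/689705023; 354090453/689705023 391100880/689705023]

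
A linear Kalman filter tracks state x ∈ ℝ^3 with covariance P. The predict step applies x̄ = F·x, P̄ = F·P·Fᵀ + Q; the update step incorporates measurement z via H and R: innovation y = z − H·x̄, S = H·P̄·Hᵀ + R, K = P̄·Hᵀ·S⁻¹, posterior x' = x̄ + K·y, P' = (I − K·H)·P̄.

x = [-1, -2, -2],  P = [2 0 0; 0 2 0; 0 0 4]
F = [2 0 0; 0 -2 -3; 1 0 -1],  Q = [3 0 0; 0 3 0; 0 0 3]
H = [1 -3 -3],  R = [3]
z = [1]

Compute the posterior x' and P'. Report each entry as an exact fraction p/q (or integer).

x̄ = F·x = [-2, 10, 1]
P̄ = F·P·Fᵀ + Q = [11 0 4; 0 47 12; 4 12 9]
y = z − H·x̄ = [36]
S = H·P̄·Hᵀ + R = [710]
K = P̄·Hᵀ·S⁻¹ = [-1/710; -177/710; -59/710]
x' = x̄ + K·y = [-728/355, 364/355, -707/355]
P' = (I − K·H)·P̄ = [7809/710 -177/710 2781/710; -177/710 2041/710 -1923/710; 2781/710 -1923/710 2909/710]

x' = [-728/355, 364/355, -707/355]
P' = [7809/710 -177/710 2781/710; -177/710 2041/710 -1923/710; 2781/710 -1923/710 2909/710]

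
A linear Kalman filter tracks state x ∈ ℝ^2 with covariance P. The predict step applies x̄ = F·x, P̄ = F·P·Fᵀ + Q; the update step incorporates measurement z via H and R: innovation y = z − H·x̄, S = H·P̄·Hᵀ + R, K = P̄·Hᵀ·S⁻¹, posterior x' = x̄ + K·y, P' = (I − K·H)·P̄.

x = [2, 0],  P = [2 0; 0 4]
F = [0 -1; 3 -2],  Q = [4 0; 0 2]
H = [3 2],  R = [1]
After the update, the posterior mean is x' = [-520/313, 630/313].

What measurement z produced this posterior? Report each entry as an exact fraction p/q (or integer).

z = [-1]

x̄ = F·x = [0, 6]
P̄ = F·P·Fᵀ + Q = [8 8; 8 36]
S = H·P̄·Hᵀ + R = [313]
K = P̄·Hᵀ·S⁻¹ = [40/313; 96/313]
x' − x̄ = [-520/313, -1248/313] = K·y
y = (KᵀK)⁻¹·Kᵀ·(x' − x̄) = [-13]
z = y + H·x̄ = [-13] + [12] = [-1]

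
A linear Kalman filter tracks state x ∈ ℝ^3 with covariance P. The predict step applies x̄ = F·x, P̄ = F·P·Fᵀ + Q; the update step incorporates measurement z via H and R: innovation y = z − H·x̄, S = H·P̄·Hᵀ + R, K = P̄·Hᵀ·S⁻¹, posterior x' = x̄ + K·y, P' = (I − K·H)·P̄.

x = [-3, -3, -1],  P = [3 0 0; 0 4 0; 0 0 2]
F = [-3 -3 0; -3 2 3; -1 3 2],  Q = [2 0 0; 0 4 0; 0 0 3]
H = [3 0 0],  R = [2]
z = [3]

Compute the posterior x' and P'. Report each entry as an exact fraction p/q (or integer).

x̄ = F·x = [18, 0, -8]
P̄ = F·P·Fᵀ + Q = [65 3 -27; 3 65 45; -27 45 50]
y = z − H·x̄ = [-51]
S = H·P̄·Hᵀ + R = [587]
K = P̄·Hᵀ·S⁻¹ = [195/587; 9/587; -81/587]
x' = x̄ + K·y = [621/587, -459/587, -565/587]
P' = (I − K·H)·P̄ = [130/587 6/587 -54/587; 6/587 38074/587 27144/587; -54/587 27144/587 22789/587]

x' = [621/587, -459/587, -565/587]
P' = [130/587 6/587 -54/587; 6/587 38074/587 27144/587; -54/587 27144/587 22789/587]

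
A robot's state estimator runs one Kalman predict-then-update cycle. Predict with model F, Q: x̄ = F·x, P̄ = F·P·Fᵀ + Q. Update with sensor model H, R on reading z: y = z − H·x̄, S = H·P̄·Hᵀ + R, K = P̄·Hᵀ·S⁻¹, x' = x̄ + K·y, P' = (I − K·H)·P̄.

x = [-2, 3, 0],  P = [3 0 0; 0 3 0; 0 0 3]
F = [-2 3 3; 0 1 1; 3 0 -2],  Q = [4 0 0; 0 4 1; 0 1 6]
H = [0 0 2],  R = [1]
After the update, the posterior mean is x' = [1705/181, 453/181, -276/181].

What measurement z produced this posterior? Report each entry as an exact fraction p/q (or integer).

x̄ = F·x = [13, 3, -6]
P̄ = F·P·Fᵀ + Q = [70 18 -36; 18 10 -5; -36 -5 45]
S = H·P̄·Hᵀ + R = [181]
K = P̄·Hᵀ·S⁻¹ = [-72/181; -10/181; 90/181]
x' − x̄ = [-648/181, -90/181, 810/181] = K·y
y = (KᵀK)⁻¹·Kᵀ·(x' − x̄) = [9]
z = y + H·x̄ = [9] + [-12] = [-3]

z = [-3]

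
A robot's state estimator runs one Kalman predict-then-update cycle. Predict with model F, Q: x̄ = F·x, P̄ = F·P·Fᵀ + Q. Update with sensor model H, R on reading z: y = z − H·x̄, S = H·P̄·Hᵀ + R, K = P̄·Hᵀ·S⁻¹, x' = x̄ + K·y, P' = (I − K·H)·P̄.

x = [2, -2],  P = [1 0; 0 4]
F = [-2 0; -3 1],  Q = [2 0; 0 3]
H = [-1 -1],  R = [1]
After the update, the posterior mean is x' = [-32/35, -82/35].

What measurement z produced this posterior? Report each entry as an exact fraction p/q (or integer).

z = [3]

x̄ = F·x = [-4, -8]
P̄ = F·P·Fᵀ + Q = [6 6; 6 16]
S = H·P̄·Hᵀ + R = [35]
K = P̄·Hᵀ·S⁻¹ = [-12/35; -22/35]
x' − x̄ = [108/35, 198/35] = K·y
y = (KᵀK)⁻¹·Kᵀ·(x' − x̄) = [-9]
z = y + H·x̄ = [-9] + [12] = [3]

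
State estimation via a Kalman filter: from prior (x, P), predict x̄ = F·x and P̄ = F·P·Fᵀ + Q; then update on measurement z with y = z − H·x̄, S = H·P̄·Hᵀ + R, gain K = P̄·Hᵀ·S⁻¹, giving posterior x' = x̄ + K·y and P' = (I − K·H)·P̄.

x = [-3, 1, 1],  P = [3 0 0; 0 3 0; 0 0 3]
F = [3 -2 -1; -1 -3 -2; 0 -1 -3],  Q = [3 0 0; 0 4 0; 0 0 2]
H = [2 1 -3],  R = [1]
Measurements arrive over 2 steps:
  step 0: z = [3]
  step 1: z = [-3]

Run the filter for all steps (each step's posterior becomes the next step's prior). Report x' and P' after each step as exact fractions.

step 0: x̄ = F·x = [-12, -2, -4]
step 0: P̄ = F·P·Fᵀ + Q = [45 15 15; 15 46 27; 15 27 32]
step 0: y = z − H·x̄ = [17]
step 0: S = H·P̄·Hᵀ + R = [233]
step 0: K = P̄·Hᵀ·S⁻¹ = [60/233; -5/233; -39/233]
step 0: x' = x̄ + K·y = [-1776/233, -551/233, -1595/233]
step 0: P' = (I − K·H)·P̄ = [6885/233 3795/233 5835/233; 3795/233 10693/233 6096/233; 5835/233 6096/233 5935/233]
step 1: x̄ = F·x = [-2631/233, 6619/233, 5336/233]
step 1: P̄ = F·P·Fᵀ + Q = [55205/233 42305/233 17963/233; 42305/233 247056/233 156045/233; 17963/233 156045/233 101150/233]
step 1: y = z − H·x̄ = [13952/233]
step 1: S = H·P̄·Hᵀ + R = [395853/233]
step 1: K = P̄·Hᵀ·S⁻¹ = [32942/131951; -136469/395853; -111479/395853]
step 1: x' = x̄ + K·y = [482591/131951, 3073543/395853, 2390200/395853]
step 1: P' = (I − K·H)·P̄ = [17291111/131951 43252141/131951 25933807/131951; 43252141/131951 339802879/395853 199817398/395853; 25933807/131951 199817398/395853 118510573/395853]

step 0: x' = [-1776/233, -551/233, -1595/233], P' = [6885/233 3795/233 5835/233; 3795/233 10693/233 6096/233; 5835/233 6096/233 5935/233]
step 1: x' = [482591/131951, 3073543/395853, 2390200/395853], P' = [17291111/131951 43252141/131951 25933807/131951; 43252141/131951 339802879/395853 199817398/395853; 25933807/131951 199817398/395853 118510573/395853]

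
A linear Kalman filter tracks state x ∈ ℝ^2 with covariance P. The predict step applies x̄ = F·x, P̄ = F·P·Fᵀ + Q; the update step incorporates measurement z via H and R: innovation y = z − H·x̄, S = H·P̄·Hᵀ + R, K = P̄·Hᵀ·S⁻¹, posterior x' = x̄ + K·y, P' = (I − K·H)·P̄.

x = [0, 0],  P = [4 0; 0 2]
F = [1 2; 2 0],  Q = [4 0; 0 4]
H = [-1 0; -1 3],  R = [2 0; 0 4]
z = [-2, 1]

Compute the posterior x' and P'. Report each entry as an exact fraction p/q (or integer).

x' = [297/167, 309/334]
P' = [296/167 100/167; 100/167 106/167]

x̄ = F·x = [0, 0]
P̄ = F·P·Fᵀ + Q = [16 8; 8 20]
y = z − H·x̄ = [-2, 1]
S = H·P̄·Hᵀ + R = [18 -8; -8 152]
K = P̄·Hᵀ·S⁻¹ = [-148/167 1/167; -50/167 109/334]
x' = x̄ + K·y = [297/167, 309/334]
P' = (I − K·H)·P̄ = [296/167 100/167; 100/167 106/167]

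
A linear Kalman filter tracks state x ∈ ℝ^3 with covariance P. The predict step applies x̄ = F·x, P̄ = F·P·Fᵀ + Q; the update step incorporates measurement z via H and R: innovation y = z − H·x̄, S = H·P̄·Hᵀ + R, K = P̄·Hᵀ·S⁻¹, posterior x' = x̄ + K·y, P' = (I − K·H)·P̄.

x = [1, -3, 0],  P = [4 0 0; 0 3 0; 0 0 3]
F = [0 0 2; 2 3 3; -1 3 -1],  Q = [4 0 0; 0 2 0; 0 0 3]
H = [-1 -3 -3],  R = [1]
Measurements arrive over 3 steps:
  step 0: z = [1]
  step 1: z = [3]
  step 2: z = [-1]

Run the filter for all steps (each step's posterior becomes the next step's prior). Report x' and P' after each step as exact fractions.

step 0: x̄ = F·x = [0, -7, -10]
step 0: P̄ = F·P·Fᵀ + Q = [16 18 -6; 18 72 10; -6 10 37]
step 0: y = z − H·x̄ = [-50]
step 0: S = H·P̄·Hᵀ + R = [1250]
step 0: K = P̄·Hᵀ·S⁻¹ = [-26/625; -132/625; -27/250]
step 0: x' = x̄ + K·y = [52/25, 89/25, -23/5]
step 0: P' = (I − K·H)·P̄ = [8648/625 4386/625 -1452/125; 4386/625 10152/625 -2314/125; -1452/125 -2314/125 1121/50]
step 1: x̄ = F·x = [-46/5, 26/25, 66/5]
step 1: P̄ = F·P·Fᵀ + Q = [2342/25 -2877/125 -3317/25; -2877/125 21149/1250 4829/250; -3317/25 4829/250 11559/50]
step 1: y = z − H·x̄ = [913/25]
step 1: S = H·P̄·Hᵀ + R = [1088178/625]
step 1: K = P̄·Hᵀ·S⁻¹ = [16670/77727; -8926/181363; -386755/1088178]
step 1: x' = x̄ + K·y = [-106300/77727, -137360/181363, 239657/1088178]
step 1: P' = (I − K·H)·P̄ = [1056754/77727 -120173/25909 2711/77727; -120173/25909 4607303/362726 -4040545/362726; 2711/77727 -4040545/362726 6118951/544089]
step 2: x̄ = F·x = [239657/544089, -4729909/1088178, -31383/27902]
step 2: P̄ = F·P·Fᵀ + Q = [26652160/544089 424709/544089 -1247199/13951; 424709/544089 17591705/1088178 -768385/27902; -1247199/13951 -768385/27902 6609833/27902]
step 2: y = z − H·x̄ = [-9235201/544089]
step 2: S = H·P̄·Hᵀ + R = [707385166/544089]
step 2: K = P̄·Hᵀ·S⁻¹ = [58997998/353692583; 9069128/353692583; -293083947/707385166]
step 2: x' = x̄ + K·y = [-845621703/353692583, -3382616027/707385166, 2089540242/353692583]
step 2: P' = (I − K·H)·P̄ = [4530773048/353692583 -1690724069/353692583 160800387/353692583; -1690724069/353692583 10831057511/707385166 -9709954217/707385166; 160800387/353692583 -9709954217/707385166 4850224304/353692583]

step 0: x' = [52/25, 89/25, -23/5], P' = [8648/625 4386/625 -1452/125; 4386/625 10152/625 -2314/125; -1452/125 -2314/125 1121/50]
step 1: x' = [-106300/77727, -137360/181363, 239657/1088178], P' = [1056754/77727 -120173/25909 2711/77727; -120173/25909 4607303/362726 -4040545/362726; 2711/77727 -4040545/362726 6118951/544089]
step 2: x' = [-845621703/353692583, -3382616027/707385166, 2089540242/353692583], P' = [4530773048/353692583 -1690724069/353692583 160800387/353692583; -1690724069/353692583 10831057511/707385166 -9709954217/707385166; 160800387/353692583 -9709954217/707385166 4850224304/353692583]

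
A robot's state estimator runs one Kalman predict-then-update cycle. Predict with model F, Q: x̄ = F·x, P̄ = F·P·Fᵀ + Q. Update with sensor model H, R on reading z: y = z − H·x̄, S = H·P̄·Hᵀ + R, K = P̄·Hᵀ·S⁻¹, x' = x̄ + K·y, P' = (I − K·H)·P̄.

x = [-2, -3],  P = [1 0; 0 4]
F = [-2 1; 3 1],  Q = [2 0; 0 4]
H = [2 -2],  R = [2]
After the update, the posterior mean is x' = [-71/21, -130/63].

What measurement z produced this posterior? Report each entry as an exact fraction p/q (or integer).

z = [-3]

x̄ = F·x = [1, -9]
P̄ = F·P·Fᵀ + Q = [10 -2; -2 17]
S = H·P̄·Hᵀ + R = [126]
K = P̄·Hᵀ·S⁻¹ = [4/21; -19/63]
x' − x̄ = [-92/21, 437/63] = K·y
y = (KᵀK)⁻¹·Kᵀ·(x' − x̄) = [-23]
z = y + H·x̄ = [-23] + [20] = [-3]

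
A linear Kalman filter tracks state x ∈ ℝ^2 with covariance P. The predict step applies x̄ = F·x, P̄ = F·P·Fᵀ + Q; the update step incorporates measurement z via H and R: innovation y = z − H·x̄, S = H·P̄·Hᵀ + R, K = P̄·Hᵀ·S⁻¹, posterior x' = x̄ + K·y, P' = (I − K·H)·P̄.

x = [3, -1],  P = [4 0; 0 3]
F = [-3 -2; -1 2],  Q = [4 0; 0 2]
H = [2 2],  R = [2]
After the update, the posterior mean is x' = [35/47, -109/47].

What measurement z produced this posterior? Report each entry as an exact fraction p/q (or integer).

z = [-3]

x̄ = F·x = [-7, -5]
P̄ = F·P·Fᵀ + Q = [52 0; 0 18]
S = H·P̄·Hᵀ + R = [282]
K = P̄·Hᵀ·S⁻¹ = [52/141; 6/47]
x' − x̄ = [364/47, 126/47] = K·y
y = (KᵀK)⁻¹·Kᵀ·(x' − x̄) = [21]
z = y + H·x̄ = [21] + [-24] = [-3]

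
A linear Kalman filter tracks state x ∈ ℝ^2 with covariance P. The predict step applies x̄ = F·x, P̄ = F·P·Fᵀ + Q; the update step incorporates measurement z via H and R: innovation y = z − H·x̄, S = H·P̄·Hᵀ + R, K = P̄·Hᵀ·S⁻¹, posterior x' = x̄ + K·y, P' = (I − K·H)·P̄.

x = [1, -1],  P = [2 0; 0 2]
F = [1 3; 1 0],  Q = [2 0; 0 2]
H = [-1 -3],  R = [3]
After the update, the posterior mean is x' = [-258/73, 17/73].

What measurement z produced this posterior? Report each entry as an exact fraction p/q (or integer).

x̄ = F·x = [-2, 1]
P̄ = F·P·Fᵀ + Q = [22 2; 2 4]
S = H·P̄·Hᵀ + R = [73]
K = P̄·Hᵀ·S⁻¹ = [-28/73; -14/73]
x' − x̄ = [-112/73, -56/73] = K·y
y = (KᵀK)⁻¹·Kᵀ·(x' − x̄) = [4]
z = y + H·x̄ = [4] + [-1] = [3]

z = [3]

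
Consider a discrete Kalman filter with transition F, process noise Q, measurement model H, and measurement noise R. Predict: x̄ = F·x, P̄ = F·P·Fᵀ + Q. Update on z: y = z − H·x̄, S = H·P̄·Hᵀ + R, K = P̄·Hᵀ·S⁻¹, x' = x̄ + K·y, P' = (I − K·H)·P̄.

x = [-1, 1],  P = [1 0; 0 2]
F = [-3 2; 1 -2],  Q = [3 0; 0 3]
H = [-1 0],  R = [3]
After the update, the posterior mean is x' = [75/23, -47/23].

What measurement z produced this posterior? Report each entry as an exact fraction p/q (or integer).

x̄ = F·x = [5, -3]
P̄ = F·P·Fᵀ + Q = [20 -11; -11 12]
S = H·P̄·Hᵀ + R = [23]
K = P̄·Hᵀ·S⁻¹ = [-20/23; 11/23]
x' − x̄ = [-40/23, 22/23] = K·y
y = (KᵀK)⁻¹·Kᵀ·(x' − x̄) = [2]
z = y + H·x̄ = [2] + [-5] = [-3]

z = [-3]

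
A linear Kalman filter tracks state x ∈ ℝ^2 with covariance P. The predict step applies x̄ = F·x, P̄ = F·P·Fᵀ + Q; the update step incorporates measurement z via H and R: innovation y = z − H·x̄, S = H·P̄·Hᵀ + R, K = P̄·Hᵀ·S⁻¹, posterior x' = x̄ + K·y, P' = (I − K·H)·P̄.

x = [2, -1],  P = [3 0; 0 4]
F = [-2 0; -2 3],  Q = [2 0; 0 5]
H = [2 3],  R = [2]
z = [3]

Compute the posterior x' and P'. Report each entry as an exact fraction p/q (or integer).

x̄ = F·x = [-4, -7]
P̄ = F·P·Fᵀ + Q = [14 12; 12 53]
y = z − H·x̄ = [32]
S = H·P̄·Hᵀ + R = [679]
K = P̄·Hᵀ·S⁻¹ = [64/679; 183/679]
x' = x̄ + K·y = [-668/679, 1103/679]
P' = (I − K·H)·P̄ = [5410/679 -3564/679; -3564/679 2498/679]

x' = [-668/679, 1103/679]
P' = [5410/679 -3564/679; -3564/679 2498/679]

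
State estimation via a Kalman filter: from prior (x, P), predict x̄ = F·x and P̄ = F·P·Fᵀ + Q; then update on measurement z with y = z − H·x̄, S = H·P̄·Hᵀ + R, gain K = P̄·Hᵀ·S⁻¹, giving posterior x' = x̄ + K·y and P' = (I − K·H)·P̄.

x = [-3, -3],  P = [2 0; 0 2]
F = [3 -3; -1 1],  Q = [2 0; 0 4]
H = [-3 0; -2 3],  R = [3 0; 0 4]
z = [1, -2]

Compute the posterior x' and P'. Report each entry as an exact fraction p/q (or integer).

x̄ = F·x = [0, 0]
P̄ = F·P·Fᵀ + Q = [38 -12; -12 8]
y = z − H·x̄ = [1, -2]
S = H·P̄·Hᵀ + R = [345 336; 336 372]
K = P̄·Hᵀ·S⁻¹ = [-398/1287 -28/1287; -76/429 124/429]
x' = x̄ + K·y = [-38/143, -108/143]
P' = (I − K·H)·P̄ = [398/1287 76/429; 76/429 72/143]

x' = [-38/143, -108/143]
P' = [398/1287 76/429; 76/429 72/143]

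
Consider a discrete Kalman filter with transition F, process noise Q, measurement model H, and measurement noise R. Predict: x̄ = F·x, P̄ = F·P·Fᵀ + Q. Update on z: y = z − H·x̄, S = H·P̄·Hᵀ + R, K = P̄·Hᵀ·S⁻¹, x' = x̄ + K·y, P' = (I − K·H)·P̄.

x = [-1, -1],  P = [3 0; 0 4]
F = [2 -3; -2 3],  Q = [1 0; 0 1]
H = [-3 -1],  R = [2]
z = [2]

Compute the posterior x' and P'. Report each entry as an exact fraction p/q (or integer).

x̄ = F·x = [1, -1]
P̄ = F·P·Fᵀ + Q = [49 -48; -48 49]
y = z − H·x̄ = [4]
S = H·P̄·Hᵀ + R = [204]
K = P̄·Hᵀ·S⁻¹ = [-33/68; 95/204]
x' = x̄ + K·y = [-16/17, 44/51]
P' = (I − K·H)·P̄ = [65/68 -129/68; -129/68 971/204]

x' = [-16/17, 44/51]
P' = [65/68 -129/68; -129/68 971/204]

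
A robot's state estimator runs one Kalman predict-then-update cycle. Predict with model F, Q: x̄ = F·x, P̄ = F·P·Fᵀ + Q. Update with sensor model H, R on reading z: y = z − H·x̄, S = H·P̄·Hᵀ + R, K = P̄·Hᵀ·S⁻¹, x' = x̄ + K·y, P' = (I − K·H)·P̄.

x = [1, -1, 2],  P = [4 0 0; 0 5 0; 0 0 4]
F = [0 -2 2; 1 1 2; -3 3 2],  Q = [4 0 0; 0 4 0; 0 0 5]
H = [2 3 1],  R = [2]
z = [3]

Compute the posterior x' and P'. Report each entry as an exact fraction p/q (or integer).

x̄ = F·x = [6, 4, -2]
P̄ = F·P·Fᵀ + Q = [40 6 -14; 6 29 19; -14 19 102]
y = z − H·x̄ = [-19]
S = H·P̄·Hᵀ + R = [655]
K = P̄·Hᵀ·S⁻¹ = [84/655; 118/655; 1/5]
x' = x̄ + K·y = [2334/655, 378/655, -29/5]
P' = (I − K·H)·P̄ = [19144/655 -5982/655 -154/5; -5982/655 5071/655 -23/5; -154/5 -23/5 379/5]

x' = [2334/655, 378/655, -29/5]
P' = [19144/655 -5982/655 -154/5; -5982/655 5071/655 -23/5; -154/5 -23/5 379/5]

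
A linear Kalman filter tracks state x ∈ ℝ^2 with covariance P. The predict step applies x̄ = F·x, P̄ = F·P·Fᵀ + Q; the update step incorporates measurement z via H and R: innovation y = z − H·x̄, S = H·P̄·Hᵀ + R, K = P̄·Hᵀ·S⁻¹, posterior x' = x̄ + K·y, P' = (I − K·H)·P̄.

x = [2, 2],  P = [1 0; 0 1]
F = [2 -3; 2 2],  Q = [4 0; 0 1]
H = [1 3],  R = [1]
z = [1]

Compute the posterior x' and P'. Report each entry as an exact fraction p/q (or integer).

x' = [-135/29, 57/29]
P' = [1358/87 -449/87; -449/87 158/87]

x̄ = F·x = [-2, 8]
P̄ = F·P·Fᵀ + Q = [17 -2; -2 9]
y = z − H·x̄ = [-21]
S = H·P̄·Hᵀ + R = [87]
K = P̄·Hᵀ·S⁻¹ = [11/87; 25/87]
x' = x̄ + K·y = [-135/29, 57/29]
P' = (I − K·H)·P̄ = [1358/87 -449/87; -449/87 158/87]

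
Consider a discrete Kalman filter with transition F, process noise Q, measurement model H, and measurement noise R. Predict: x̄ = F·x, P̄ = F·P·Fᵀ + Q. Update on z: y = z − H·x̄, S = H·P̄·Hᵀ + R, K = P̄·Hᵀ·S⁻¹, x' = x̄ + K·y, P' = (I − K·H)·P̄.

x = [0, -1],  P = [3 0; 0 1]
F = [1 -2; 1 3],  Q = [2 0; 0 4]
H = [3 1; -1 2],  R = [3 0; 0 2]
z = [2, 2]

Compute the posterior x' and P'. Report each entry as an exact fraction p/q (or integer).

x̄ = F·x = [2, -3]
P̄ = F·P·Fᵀ + Q = [9 -3; -3 16]
y = z − H·x̄ = [-1, 10]
S = H·P̄·Hᵀ + R = [82 -10; -10 87]
K = P̄·Hᵀ·S⁻¹ = [969/3517 -495/3517; 959/7034 1470/3517]
x' = x̄ + K·y = [1115/3517, 7339/7034]
P' = (I − K·H)·P̄ = [972/3517 -9/3517; -9/3517 2931/7034]

x' = [1115/3517, 7339/7034]
P' = [972/3517 -9/3517; -9/3517 2931/7034]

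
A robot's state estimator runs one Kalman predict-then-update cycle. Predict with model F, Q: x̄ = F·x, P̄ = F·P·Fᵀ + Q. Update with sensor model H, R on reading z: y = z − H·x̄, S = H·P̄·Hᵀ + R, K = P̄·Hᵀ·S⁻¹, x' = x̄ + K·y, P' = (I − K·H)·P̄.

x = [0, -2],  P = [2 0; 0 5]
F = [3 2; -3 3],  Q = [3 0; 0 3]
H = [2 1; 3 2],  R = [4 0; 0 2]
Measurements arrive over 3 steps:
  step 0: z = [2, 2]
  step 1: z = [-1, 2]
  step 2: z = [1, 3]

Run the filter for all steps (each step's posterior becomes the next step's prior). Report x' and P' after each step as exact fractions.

step 0: x̄ = F·x = [-4, -6]
step 0: P̄ = F·P·Fᵀ + Q = [41 12; 12 66]
step 0: y = z − H·x̄ = [16, 26]
step 0: S = H·P̄·Hᵀ + R = [282 462; 462 779]
step 0: K = P̄·Hᵀ·S⁻¹ = [2656/3117 -329/1039; -1251/1039 966/1039]
step 0: x' = x̄ + K·y = [4366/3117, -1134/1039]
step 0: P' = (I − K·H)·P̄ = [23222/3117 -11940/1039; -11940/1039 18876/1039]
step 1: x̄ = F·x = [2098/1039, -7768/1039]
step 1: P̄ = F·P·Fᵀ + Q = [5007/1039 7770/1039; 7770/1039 457587/1039]
step 1: y = z − H·x̄ = [2533/1039, 11320/1039]
step 1: S = H·P̄·Hᵀ + R = [512851/1039 999606/1039; 999606/1039 1970729/1039]
step 1: K = P̄·Hᵀ·S⁻¹ = [4329630/11047337 -2024787/11047337; -784977/1578191 1149714/1578191]
step 1: x' = x̄ + K·y = [10802384/11047337, -1186691/1578191]
step 1: P' = (I − K·H)·P̄ = [38686614/11047337 -8579244/1578191; -8579244/1578191 14018580/1578191]
step 2: x̄ = F·x = [15793478/11047337, -57327663/11047337]
step 2: P̄ = F·P·Fᵀ + Q = [53185281/11047337 60436710/11047337; 60436710/11047337 2345476821/11047337]
step 2: y = z − H·x̄ = [36788044/11047337, 100416903/11047337]
step 2: S = H·P̄·Hᵀ + R = [2844154133/11047337 5433122298/11047337; 5433122298/11047337 10607910007/11047337]
step 2: K = P̄·Hᵀ·S⁻¹ = [22256046690/58992785671 -239987781/1438848431; -27950947737/58992785671 1010036274/1438848431]
step 2: x' = x̄ + K·y = [69012619855/58992785671, -22789739727/58992785671]
step 2: P' = (I − K·H)·P̄ = [197727371562/58992785671 -306430556364/58992785671; -306430556364/58992785671 501057321780/58992785671]

step 0: x' = [4366/3117, -1134/1039], P' = [23222/3117 -11940/1039; -11940/1039 18876/1039]
step 1: x' = [10802384/11047337, -1186691/1578191], P' = [38686614/11047337 -8579244/1578191; -8579244/1578191 14018580/1578191]
step 2: x' = [69012619855/58992785671, -22789739727/58992785671], P' = [197727371562/58992785671 -306430556364/58992785671; -306430556364/58992785671 501057321780/58992785671]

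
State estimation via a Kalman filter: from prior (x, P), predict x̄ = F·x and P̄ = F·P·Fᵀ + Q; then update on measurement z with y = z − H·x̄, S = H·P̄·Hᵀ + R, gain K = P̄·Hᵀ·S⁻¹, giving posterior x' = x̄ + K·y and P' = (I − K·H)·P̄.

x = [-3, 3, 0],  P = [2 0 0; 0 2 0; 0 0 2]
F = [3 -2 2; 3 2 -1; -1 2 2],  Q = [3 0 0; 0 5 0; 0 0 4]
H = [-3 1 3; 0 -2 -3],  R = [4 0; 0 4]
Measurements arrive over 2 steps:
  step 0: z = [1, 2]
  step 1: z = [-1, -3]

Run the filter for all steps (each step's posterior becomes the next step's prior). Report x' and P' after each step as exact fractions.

step 0: x' = [-6228/15623, -37443/15623, 13962/15623], P' = [150737/62492 -321711/62492 116805/31246; -321711/62492 1061841/62492 -342179/31246; 116805/31246 -342179/31246 116941/15623]
step 1: x' = [9137654399/8357881235, 9756147/1671576247, 6821635537/8357881235], P' = [41280253283/33431524940 -10385610373/6686304988 22125573097/16715762470; -10385610373/6686304988 39512605311/6686304988 -11843160295/3343152494; 22125573097/16715762470 -11843160295/3343152494 21093818183/8357881235]

step 0: x̄ = F·x = [-15, -3, 9]
step 0: P̄ = F·P·Fᵀ + Q = [37 6 -6; 6 33 -2; -6 -2 22]
step 0: y = z − H·x̄ = [-68, 23]
step 0: S = H·P̄·Hᵀ + R = [628 -264; -264 310]
step 0: K = P̄·Hᵀ·S⁻¹ = [-18273/62492 -3588/15623; -6525/62492 -4413/15623; 2263/31246 -2161/15623]
step 0: x' = x̄ + K·y = [-6228/15623, -37443/15623, 13962/15623]
step 0: P' = (I − K·H)·P̄ = [150737/62492 -321711/62492 116805/31246; -321711/62492 1061841/62492 -342179/31246; 116805/31246 -342179/31246 116941/15623]
step 1: x̄ = F·x = [84126/15623, -107532/15623, -40734/15623]
step 1: P̄ = F·P·Fᵀ + Q = [19801245/62492 -7231577/62492 -4467767/62492; -7231577/62492 3859461/62492 1839335/62492; -4467767/62492 1839335/62492 1396665/62492]
step 1: y = z − H·x̄ = [466489/15623, -384135/15623]
step 1: S = H·P̄·Hᵀ + R = [329735897/62492 -120442287/62492; -120442287/62492 50329817/62492]
step 1: K = P̄·Hᵀ·S⁻¹ = [-10753843283/33431524940 -7224333713/33431524940; -97381335/6686304988 -1991562213/6686304988; 242597083/16715762470 -2032826537/16715762470]
step 1: x' = x̄ + K·y = [9137654399/8357881235, 9756147/1671576247, 6821635537/8357881235]
step 1: P' = (I − K·H)·P̄ = [41280253283/33431524940 -10385610373/6686304988 22125573097/16715762470; -10385610373/6686304988 39512605311/6686304988 -11843160295/3343152494; 22125573097/16715762470 -11843160295/3343152494 21093818183/8357881235]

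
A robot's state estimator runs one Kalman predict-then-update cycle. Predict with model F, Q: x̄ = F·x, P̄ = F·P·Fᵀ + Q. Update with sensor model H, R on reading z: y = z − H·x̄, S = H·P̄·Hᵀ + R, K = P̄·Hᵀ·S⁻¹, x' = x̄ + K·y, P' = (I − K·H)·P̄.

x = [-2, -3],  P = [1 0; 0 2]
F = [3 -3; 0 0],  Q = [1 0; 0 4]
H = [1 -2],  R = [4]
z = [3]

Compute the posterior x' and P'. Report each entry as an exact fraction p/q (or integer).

x̄ = F·x = [3, 0]
P̄ = F·P·Fᵀ + Q = [28 0; 0 4]
y = z − H·x̄ = [0]
S = H·P̄·Hᵀ + R = [48]
K = P̄·Hᵀ·S⁻¹ = [7/12; -1/6]
x' = x̄ + K·y = [3, 0]
P' = (I − K·H)·P̄ = [35/3 14/3; 14/3 8/3]

x' = [3, 0]
P' = [35/3 14/3; 14/3 8/3]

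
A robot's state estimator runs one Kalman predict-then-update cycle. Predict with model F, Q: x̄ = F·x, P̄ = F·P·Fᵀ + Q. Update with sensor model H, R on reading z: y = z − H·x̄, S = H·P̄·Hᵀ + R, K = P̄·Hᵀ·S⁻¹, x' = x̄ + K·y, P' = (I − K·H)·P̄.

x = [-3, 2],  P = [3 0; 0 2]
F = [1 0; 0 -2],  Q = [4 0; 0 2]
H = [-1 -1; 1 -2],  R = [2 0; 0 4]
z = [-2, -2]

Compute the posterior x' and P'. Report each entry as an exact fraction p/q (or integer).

x' = [2/25, 1]
P' = [28/25 0; 0 5/8]

x̄ = F·x = [-3, -4]
P̄ = F·P·Fᵀ + Q = [7 0; 0 10]
y = z − H·x̄ = [-9, -7]
S = H·P̄·Hᵀ + R = [19 13; 13 51]
K = P̄·Hᵀ·S⁻¹ = [-14/25 7/25; -5/16 -5/16]
x' = x̄ + K·y = [2/25, 1]
P' = (I − K·H)·P̄ = [28/25 0; 0 5/8]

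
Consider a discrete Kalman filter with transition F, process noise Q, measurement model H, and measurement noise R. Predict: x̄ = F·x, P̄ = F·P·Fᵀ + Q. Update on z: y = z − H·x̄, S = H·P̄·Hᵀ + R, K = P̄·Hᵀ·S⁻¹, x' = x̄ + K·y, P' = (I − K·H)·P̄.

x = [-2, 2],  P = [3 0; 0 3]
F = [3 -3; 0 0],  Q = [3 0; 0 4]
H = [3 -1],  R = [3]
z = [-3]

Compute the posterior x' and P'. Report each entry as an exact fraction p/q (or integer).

x' = [-597/520, -33/130]
P' = [399/520 171/130; 171/130 258/65]

x̄ = F·x = [-12, 0]
P̄ = F·P·Fᵀ + Q = [57 0; 0 4]
y = z − H·x̄ = [33]
S = H·P̄·Hᵀ + R = [520]
K = P̄·Hᵀ·S⁻¹ = [171/520; -1/130]
x' = x̄ + K·y = [-597/520, -33/130]
P' = (I − K·H)·P̄ = [399/520 171/130; 171/130 258/65]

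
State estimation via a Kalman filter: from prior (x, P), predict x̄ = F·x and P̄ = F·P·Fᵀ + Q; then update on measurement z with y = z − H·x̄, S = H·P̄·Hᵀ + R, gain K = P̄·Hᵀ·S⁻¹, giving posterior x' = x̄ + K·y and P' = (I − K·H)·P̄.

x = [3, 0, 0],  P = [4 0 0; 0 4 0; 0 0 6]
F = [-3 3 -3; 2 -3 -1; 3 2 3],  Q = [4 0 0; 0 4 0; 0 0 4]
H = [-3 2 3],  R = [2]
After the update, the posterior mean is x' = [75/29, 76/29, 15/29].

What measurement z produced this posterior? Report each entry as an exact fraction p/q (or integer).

x̄ = F·x = [-9, 6, 9]
P̄ = F·P·Fᵀ + Q = [130 -42 -66; -42 62 -18; -66 -18 110]
S = H·P̄·Hᵀ + R = [3886]
K = P̄·Hᵀ·S⁻¹ = [-336/1943; 98/1943; 246/1943]
x' − x̄ = [336/29, -98/29, -246/29] = K·y
y = (KᵀK)⁻¹·Kᵀ·(x' − x̄) = [-67]
z = y + H·x̄ = [-67] + [66] = [-1]

z = [-1]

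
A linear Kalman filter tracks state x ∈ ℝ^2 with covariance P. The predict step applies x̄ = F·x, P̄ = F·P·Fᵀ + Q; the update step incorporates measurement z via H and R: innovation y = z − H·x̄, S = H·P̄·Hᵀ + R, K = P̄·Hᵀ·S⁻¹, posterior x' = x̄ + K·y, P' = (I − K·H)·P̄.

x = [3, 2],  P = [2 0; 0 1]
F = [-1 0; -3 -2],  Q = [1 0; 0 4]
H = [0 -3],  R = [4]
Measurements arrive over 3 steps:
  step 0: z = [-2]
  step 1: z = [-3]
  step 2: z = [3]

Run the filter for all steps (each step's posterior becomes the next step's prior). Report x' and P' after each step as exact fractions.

step 0: x' = [12/119, 52/119], P' = [195/119 12/119; 12/119 52/119]
step 1: x' = [9537/23723, 3241/3389], P' = [34547/23723 348/3389; 348/3389 1476/3389]
step 2: x' = [307425/4382267, -4583315/4382267], P' = [6296803/4382267 434052/4382267; 434052/4382267 1905500/4382267]

step 0: x̄ = F·x = [-3, -13]
step 0: P̄ = F·P·Fᵀ + Q = [3 6; 6 26]
step 0: y = z − H·x̄ = [-41]
step 0: S = H·P̄·Hᵀ + R = [238]
step 0: K = P̄·Hᵀ·S⁻¹ = [-9/119; -39/119]
step 0: x' = x̄ + K·y = [12/119, 52/119]
step 0: P' = (I − K·H)·P̄ = [195/119 12/119; 12/119 52/119]
step 1: x̄ = F·x = [-12/119, -20/17]
step 1: P̄ = F·P·Fᵀ + Q = [314/119 87/17; 87/17 369/17]
step 1: y = z − H·x̄ = [-111/17]
step 1: S = H·P̄·Hᵀ + R = [3389/17]
step 1: K = P̄·Hᵀ·S⁻¹ = [-261/3389; -1107/3389]
step 1: x' = x̄ + K·y = [9537/23723, 3241/3389]
step 1: P' = (I − K·H)·P̄ = [34547/23723 348/3389; 348/3389 1476/3389]
step 2: x̄ = F·x = [-9537/23723, -73985/23723]
step 2: P̄ = F·P·Fᵀ + Q = [58270/23723 108513/23723; 108513/23723 476375/23723]
step 2: y = z − H·x̄ = [-150786/23723]
step 2: S = H·P̄·Hᵀ + R = [4382267/23723]
step 2: K = P̄·Hᵀ·S⁻¹ = [-325539/4382267; -1429125/4382267]
step 2: x' = x̄ + K·y = [307425/4382267, -4583315/4382267]
step 2: P' = (I − K·H)·P̄ = [6296803/4382267 434052/4382267; 434052/4382267 1905500/4382267]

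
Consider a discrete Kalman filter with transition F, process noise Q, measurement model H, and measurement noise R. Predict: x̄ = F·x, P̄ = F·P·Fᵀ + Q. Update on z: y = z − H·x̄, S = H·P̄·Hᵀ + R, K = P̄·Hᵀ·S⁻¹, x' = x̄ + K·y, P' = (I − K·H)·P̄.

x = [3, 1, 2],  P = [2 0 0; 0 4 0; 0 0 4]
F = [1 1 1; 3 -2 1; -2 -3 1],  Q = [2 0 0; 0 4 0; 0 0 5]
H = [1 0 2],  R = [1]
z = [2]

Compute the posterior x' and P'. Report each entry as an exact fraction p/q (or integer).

x' = [314/59, 1933/177, -299/177]
P' = [660/59 254/59 -332/59; 254/59 6278/177 -364/177; -332/59 -364/177 545/177]

x̄ = F·x = [6, 9, -7]
P̄ = F·P·Fᵀ + Q = [12 2 -12; 2 42 16; -12 16 53]
y = z − H·x̄ = [10]
S = H·P̄·Hᵀ + R = [177]
K = P̄·Hᵀ·S⁻¹ = [-4/59; 34/177; 94/177]
x' = x̄ + K·y = [314/59, 1933/177, -299/177]
P' = (I − K·H)·P̄ = [660/59 254/59 -332/59; 254/59 6278/177 -364/177; -332/59 -364/177 545/177]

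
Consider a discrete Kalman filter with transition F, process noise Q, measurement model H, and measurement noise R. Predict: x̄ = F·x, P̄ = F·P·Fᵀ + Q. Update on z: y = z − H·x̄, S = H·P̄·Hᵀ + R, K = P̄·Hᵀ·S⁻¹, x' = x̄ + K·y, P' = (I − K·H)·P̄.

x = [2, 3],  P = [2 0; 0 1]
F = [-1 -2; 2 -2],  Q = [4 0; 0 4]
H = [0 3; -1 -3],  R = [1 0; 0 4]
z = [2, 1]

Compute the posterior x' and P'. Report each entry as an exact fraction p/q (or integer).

x̄ = F·x = [-8, -2]
P̄ = F·P·Fᵀ + Q = [10 0; 0 16]
y = z − H·x̄ = [8, -13]
S = H·P̄·Hᵀ + R = [145 -144; -144 158]
K = P̄·Hᵀ·S⁻¹ = [-720/1087 -725/1087; 336/1087 -24/1087]
x' = x̄ + K·y = [-5031/1087, 826/1087]
P' = (I − K·H)·P̄ = [3620/1087 -240/1087; -240/1087 112/1087]

x' = [-5031/1087, 826/1087]
P' = [3620/1087 -240/1087; -240/1087 112/1087]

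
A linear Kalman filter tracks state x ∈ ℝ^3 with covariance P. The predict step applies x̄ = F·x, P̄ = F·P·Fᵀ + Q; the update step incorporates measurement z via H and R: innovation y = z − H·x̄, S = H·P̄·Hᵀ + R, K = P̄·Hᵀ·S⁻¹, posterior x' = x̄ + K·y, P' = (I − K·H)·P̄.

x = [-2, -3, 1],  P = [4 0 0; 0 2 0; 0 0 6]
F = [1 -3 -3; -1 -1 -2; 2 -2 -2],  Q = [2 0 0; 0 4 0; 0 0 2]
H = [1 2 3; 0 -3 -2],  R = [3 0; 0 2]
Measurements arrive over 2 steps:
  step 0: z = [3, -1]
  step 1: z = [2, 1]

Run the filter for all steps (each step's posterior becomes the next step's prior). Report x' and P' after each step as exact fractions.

step 0: x̄ = F·x = [4, 3, 0]
step 0: P̄ = F·P·Fᵀ + Q = [78 38 56; 38 34 20; 56 20 50]
step 0: y = z − H·x̄ = [-7, 8]
step 0: S = H·P̄·Hᵀ + R = [1395 -990; -990 748]
step 0: K = P̄·Hᵀ·S⁻¹ = [389/1440 39/704; -373/1440 -375/704; 97/240 113/352]
step 0: x' = x̄ + K·y = [40427/15840, 8741/15840, -689/2640]
step 0: P' = (I − K·H)·P̄ = [55997/15840 16211/15840 -4199/2640; 16211/15840 21533/15840 -3977/2640; -4199/2640 -3977/2640 853/440]
step 1: x̄ = F·x = [13303/7920, -2045/792, 199/44]
step 1: P̄ = F·P·Fᵀ + Q = [45557/3960 -367/396 293/22; -367/396 1249/198 -27/11; 293/22 -27/11 240/11]
step 1: y = z − H·x̄ = [-21341/2640, 607/264]
step 1: S = H·P̄·Hᵀ + R = [124453/440 -7071/44; -7071/44 2565/22]
step 1: K = P̄·Hᵀ·S⁻¹ = [85789/314667 807949/4720005; -76910/314667 -431506/944001; 13604/34963 118108/524445]
step 1: x' = x̄ + K·y = [-740009/5664006, -4693378/2832003, 596351/314667]
step 1: P' = (I − K·H)·P̄ = [29222881/14160015 829586/2832003 -960638/1573335; 829586/2832003 2715884/2832003 -308812/314667; -960638/1573335 -308812/314667 217974/174815]

step 0: x' = [40427/15840, 8741/15840, -689/2640], P' = [55997/15840 16211/15840 -4199/2640; 16211/15840 21533/15840 -3977/2640; -4199/2640 -3977/2640 853/440]
step 1: x' = [-740009/5664006, -4693378/2832003, 596351/314667], P' = [29222881/14160015 829586/2832003 -960638/1573335; 829586/2832003 2715884/2832003 -308812/314667; -960638/1573335 -308812/314667 217974/174815]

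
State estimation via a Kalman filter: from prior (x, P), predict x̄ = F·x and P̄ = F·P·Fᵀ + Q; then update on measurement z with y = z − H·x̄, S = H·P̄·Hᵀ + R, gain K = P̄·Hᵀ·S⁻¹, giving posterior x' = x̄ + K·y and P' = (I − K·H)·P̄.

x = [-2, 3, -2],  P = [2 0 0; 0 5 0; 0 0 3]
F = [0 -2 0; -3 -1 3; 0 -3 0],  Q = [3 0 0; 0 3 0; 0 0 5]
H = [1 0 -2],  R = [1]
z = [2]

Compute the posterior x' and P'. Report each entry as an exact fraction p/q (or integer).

x' = [-127/52, -14/13, -59/26]
P' = [1023/104 75/26 265/52; 75/26 639/13 20/13; 265/52 20/13 75/26]

x̄ = F·x = [-6, -3, -9]
P̄ = F·P·Fᵀ + Q = [23 10 30; 10 53 15; 30 15 50]
y = z − H·x̄ = [-10]
S = H·P̄·Hᵀ + R = [104]
K = P̄·Hᵀ·S⁻¹ = [-37/104; -5/26; -35/52]
x' = x̄ + K·y = [-127/52, -14/13, -59/26]
P' = (I − K·H)·P̄ = [1023/104 75/26 265/52; 75/26 639/13 20/13; 265/52 20/13 75/26]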